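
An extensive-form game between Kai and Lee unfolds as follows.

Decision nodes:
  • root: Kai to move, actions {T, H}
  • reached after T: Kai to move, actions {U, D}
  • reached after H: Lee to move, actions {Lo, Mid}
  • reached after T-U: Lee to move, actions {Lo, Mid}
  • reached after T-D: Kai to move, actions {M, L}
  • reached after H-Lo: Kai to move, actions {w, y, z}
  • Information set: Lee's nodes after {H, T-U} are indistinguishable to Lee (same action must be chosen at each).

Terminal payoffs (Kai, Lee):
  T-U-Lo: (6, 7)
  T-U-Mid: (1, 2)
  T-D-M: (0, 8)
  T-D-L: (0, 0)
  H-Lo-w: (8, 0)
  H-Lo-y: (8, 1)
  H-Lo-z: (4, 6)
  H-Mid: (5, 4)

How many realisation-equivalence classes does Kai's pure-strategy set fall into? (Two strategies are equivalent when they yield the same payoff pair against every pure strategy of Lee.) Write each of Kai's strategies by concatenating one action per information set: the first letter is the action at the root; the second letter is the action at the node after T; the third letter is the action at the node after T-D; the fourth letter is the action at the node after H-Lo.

6

Kai has 24 pure strategies: TUMw, TUMy, TUMz, TULw, TULy, TULz, TDMw, TDMy, TDMz, TDLw, TDLy, TDLz, HUMw, HUMy, HUMz, HULw, HULy, HULz, HDMw, HDMy, HDMz, HDLw, HDLy, HDLz. Columns: Lo, Mid.
{TUMw, TUMy, TUMz, TULw, TULy, TULz} → row (6,7) (1,2)
{TDMw, TDMy, TDMz} → row (0,8) (0,8)
{TDLw, TDLy, TDLz} → row (0,0) (0,0)
{HUMw, HULw, HDMw, HDLw} → row (8,0) (5,4)
{HUMy, HULy, HDMy, HDLy} → row (8,1) (5,4)
{HUMz, HULz, HDMz, HDLz} → row (4,6) (5,4)
That's 6 distinct rows out of 24 strategies.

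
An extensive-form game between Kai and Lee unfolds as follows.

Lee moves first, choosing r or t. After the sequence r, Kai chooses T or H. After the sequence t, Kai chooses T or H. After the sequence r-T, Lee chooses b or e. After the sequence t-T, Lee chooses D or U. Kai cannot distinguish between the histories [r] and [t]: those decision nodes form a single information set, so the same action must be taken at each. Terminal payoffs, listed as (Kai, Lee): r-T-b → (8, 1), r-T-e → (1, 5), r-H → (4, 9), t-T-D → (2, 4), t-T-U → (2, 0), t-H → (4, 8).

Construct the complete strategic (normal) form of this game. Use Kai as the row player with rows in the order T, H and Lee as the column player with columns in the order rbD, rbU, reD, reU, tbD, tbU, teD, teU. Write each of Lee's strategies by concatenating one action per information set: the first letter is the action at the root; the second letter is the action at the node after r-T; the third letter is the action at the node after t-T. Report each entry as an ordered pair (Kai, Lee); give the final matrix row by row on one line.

T: (8,1) (8,1) (1,5) (1,5) (2,4) (2,0) (2,4) (2,0) | H: (4,9) (4,9) (4,9) (4,9) (4,8) (4,8) (4,8) (4,8)

Row T: rbD→(8,1), rbU→(8,1), reD→(1,5), reU→(1,5), tbD→(2,4), tbU→(2,0), teD→(2,4), teU→(2,0)
Row H: rbD→(4,9), rbU→(4,9), reD→(4,9), reU→(4,9), tbD→(4,8), tbU→(4,8), teD→(4,8), teU→(4,8)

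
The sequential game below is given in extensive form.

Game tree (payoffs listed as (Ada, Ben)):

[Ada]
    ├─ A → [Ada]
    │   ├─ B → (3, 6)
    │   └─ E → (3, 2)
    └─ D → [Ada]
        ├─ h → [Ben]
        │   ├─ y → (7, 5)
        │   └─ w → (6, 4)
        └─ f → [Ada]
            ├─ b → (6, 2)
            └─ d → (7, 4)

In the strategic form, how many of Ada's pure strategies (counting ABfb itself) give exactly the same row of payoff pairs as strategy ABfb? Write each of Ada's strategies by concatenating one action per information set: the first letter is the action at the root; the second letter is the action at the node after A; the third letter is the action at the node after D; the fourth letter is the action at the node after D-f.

4

Row for ABfb (columns y, w): (3,6) (3,6).
Under ABfb, Ada's choice at the node after D and at the node after D-f can never be reached regardless of what Ben does, so varying those choices leaves every outcome unchanged.
Holding the reachable choices fixed and varying the unreachable ones freely already gives 2 × 2 = 4 equivalent strategies.
No other strategy reproduces this row, so those 4 are the full class: ABhb, ABhd, ABfb, ABfd.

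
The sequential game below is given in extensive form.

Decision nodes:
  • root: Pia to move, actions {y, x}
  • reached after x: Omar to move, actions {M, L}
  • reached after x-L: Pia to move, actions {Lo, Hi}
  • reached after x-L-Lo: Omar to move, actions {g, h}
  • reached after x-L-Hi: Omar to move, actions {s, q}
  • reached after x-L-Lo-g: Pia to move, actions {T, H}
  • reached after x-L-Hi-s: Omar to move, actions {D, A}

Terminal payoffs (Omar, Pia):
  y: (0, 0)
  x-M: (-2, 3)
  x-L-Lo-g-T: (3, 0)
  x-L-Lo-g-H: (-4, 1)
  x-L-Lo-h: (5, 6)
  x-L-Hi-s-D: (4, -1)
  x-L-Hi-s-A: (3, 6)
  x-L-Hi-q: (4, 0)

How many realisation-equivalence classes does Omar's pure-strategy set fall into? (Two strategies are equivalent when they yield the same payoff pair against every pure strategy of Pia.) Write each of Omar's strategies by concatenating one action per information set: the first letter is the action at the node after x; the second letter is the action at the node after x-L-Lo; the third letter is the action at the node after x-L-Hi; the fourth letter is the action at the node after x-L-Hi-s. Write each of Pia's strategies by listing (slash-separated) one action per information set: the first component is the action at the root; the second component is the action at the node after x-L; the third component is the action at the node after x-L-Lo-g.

7

Omar has 16 pure strategies: MgsD, MgsA, MgqD, MgqA, MhsD, MhsA, MhqD, MhqA, LgsD, LgsA, LgqD, LgqA, LhsD, LhsA, LhqD, LhqA. Columns: y/Lo/T, y/Lo/H, y/Hi/T, y/Hi/H, x/Lo/T, x/Lo/H, x/Hi/T, x/Hi/H.
{MgsD, MgsA, MgqD, MgqA, MhsD, MhsA, MhqD, MhqA} → row (0,0) (0,0) (0,0) (0,0) (-2,3) (-2,3) (-2,3) (-2,3)
{LgsD} → row (0,0) (0,0) (0,0) (0,0) (3,0) (-4,1) (4,-1) (4,-1)
{LgsA} → row (0,0) (0,0) (0,0) (0,0) (3,0) (-4,1) (3,6) (3,6)
{LgqD, LgqA} → row (0,0) (0,0) (0,0) (0,0) (3,0) (-4,1) (4,0) (4,0)
{LhsD} → row (0,0) (0,0) (0,0) (0,0) (5,6) (5,6) (4,-1) (4,-1)
{LhsA} → row (0,0) (0,0) (0,0) (0,0) (5,6) (5,6) (3,6) (3,6)
{LhqD, LhqA} → row (0,0) (0,0) (0,0) (0,0) (5,6) (5,6) (4,0) (4,0)
That's 7 distinct rows out of 16 strategies.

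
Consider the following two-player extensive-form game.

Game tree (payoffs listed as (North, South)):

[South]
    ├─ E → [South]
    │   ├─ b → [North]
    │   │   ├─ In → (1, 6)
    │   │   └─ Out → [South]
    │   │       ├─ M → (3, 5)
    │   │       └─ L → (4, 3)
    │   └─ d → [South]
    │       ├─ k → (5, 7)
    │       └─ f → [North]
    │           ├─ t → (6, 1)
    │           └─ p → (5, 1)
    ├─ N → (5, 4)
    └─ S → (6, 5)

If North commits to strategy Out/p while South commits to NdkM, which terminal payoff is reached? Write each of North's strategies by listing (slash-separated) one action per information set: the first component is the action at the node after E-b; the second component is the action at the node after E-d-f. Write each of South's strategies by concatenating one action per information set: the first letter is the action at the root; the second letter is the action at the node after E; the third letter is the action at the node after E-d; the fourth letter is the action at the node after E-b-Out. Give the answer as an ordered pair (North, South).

Trace the play path from the root:
  South plays N
→ terminal payoff (5, 4).
(North's choice at the node after E-b is never reached on this path, so it doesn't affect the outcome.)

(5, 4)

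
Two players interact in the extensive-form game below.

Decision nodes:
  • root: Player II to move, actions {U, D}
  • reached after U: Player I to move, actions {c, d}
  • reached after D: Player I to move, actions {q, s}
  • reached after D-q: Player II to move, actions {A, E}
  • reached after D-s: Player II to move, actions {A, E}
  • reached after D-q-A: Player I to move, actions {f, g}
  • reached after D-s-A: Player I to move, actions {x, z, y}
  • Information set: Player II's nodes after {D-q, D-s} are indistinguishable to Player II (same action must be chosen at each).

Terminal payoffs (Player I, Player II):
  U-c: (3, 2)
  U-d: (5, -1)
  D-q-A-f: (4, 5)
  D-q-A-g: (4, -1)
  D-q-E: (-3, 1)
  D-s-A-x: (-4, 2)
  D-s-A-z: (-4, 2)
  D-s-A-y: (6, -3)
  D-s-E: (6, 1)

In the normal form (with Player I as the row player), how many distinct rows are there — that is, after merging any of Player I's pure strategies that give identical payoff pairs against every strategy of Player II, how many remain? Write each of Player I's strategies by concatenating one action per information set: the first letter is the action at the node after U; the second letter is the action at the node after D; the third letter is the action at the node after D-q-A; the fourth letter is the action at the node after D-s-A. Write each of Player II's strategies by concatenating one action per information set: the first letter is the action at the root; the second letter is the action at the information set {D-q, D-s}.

Player I has 24 pure strategies: cqfx, cqfz, cqfy, cqgx, cqgz, cqgy, csfx, csfz, csfy, csgx, csgz, csgy, dqfx, dqfz, dqfy, dqgx, dqgz, dqgy, dsfx, dsfz, dsfy, dsgx, dsgz, dsgy. Columns: UA, UE, DA, DE.
{cqfx, cqfz, cqfy} → row (3,2) (3,2) (4,5) (-3,1)
{cqgx, cqgz, cqgy} → row (3,2) (3,2) (4,-1) (-3,1)
{csfx, csfz, csgx, csgz} → row (3,2) (3,2) (-4,2) (6,1)
{csfy, csgy} → row (3,2) (3,2) (6,-3) (6,1)
{dqfx, dqfz, dqfy} → row (5,-1) (5,-1) (4,5) (-3,1)
{dqgx, dqgz, dqgy} → row (5,-1) (5,-1) (4,-1) (-3,1)
{dsfx, dsfz, dsgx, dsgz} → row (5,-1) (5,-1) (-4,2) (6,1)
{dsfy, dsgy} → row (5,-1) (5,-1) (6,-3) (6,1)
That's 8 distinct rows out of 24 strategies.

8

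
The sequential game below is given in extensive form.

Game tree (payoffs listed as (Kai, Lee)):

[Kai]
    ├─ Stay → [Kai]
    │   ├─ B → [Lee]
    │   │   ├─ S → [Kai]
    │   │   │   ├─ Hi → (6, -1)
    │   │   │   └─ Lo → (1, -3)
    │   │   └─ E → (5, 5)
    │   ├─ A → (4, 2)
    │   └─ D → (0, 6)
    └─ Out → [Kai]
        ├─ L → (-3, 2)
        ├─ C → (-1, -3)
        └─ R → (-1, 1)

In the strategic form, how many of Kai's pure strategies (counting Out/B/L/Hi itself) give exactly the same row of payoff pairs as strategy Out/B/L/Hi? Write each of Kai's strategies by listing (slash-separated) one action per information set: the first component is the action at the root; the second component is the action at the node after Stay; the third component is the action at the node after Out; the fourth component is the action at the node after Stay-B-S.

Row for Out/B/L/Hi (columns S, E): (-3,2) (-3,2).
Under Out/B/L/Hi, Kai's choice at the node after Stay and at the node after Stay-B-S can never be reached regardless of what Lee does, so varying those choices leaves every outcome unchanged.
Holding the reachable choices fixed and varying the unreachable ones freely already gives 3 × 2 = 6 equivalent strategies.
No other strategy reproduces this row, so those 6 are the full class: Out/B/L/Hi, Out/B/L/Lo, Out/A/L/Hi, Out/A/L/Lo, Out/D/L/Hi, Out/D/L/Lo.

6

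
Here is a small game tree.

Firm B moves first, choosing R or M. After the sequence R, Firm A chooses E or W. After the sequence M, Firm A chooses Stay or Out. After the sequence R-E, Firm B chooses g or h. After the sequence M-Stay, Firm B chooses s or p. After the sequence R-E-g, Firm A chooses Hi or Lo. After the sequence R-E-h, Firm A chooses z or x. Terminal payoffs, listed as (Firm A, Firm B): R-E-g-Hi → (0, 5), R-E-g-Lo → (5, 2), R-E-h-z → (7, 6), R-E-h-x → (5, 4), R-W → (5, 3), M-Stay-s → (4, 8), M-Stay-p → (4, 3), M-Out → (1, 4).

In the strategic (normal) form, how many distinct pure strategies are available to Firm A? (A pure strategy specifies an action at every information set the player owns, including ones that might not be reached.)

Firm A owns the node after R with actions {E, W} — two choices.
Firm A owns the node after M with actions {Stay, Out} — two choices.
Firm A owns the node after R-E-g with actions {Hi, Lo} — two choices.
Firm A owns the node after R-E-h with actions {z, x} — two choices.
A pure strategy fixes one action at each information set independently, so the count is the product 2 × 2 × 2 × 2 = 16.
(For reference, Firm B has 8 pure strategies, giving a 16×8 normal-form matrix.)

16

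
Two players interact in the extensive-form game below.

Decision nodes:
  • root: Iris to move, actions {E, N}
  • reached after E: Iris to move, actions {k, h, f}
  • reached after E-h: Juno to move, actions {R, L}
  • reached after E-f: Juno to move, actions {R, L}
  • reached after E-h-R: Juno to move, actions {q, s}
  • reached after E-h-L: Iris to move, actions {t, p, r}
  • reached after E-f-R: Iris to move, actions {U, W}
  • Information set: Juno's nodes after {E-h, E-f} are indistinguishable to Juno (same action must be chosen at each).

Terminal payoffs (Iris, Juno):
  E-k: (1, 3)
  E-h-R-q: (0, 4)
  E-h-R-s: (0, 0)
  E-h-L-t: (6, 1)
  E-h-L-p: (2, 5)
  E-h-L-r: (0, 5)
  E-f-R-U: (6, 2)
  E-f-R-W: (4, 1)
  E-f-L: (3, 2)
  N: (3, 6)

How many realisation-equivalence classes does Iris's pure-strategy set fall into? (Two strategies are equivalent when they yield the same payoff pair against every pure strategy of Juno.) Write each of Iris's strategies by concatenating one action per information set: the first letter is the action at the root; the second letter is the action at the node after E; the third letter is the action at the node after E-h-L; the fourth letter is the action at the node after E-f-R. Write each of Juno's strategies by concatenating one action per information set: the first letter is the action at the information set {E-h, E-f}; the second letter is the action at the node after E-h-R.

Iris has 36 pure strategies: EktU, EktW, EkpU, EkpW, EkrU, EkrW, EhtU, EhtW, EhpU, EhpW, EhrU, EhrW, EftU, EftW, EfpU, EfpW, EfrU, EfrW, NktU, NktW, NkpU, NkpW, NkrU, NkrW, NhtU, NhtW, NhpU, NhpW, NhrU, NhrW, NftU, NftW, NfpU, NfpW, NfrU, NfrW. Columns: Rq, Rs, Lq, Ls.
{EktU, EktW, EkpU, EkpW, EkrU, EkrW} → row (1,3) (1,3) (1,3) (1,3)
{EhtU, EhtW} → row (0,4) (0,0) (6,1) (6,1)
{EhpU, EhpW} → row (0,4) (0,0) (2,5) (2,5)
{EhrU, EhrW} → row (0,4) (0,0) (0,5) (0,5)
{EftU, EfpU, EfrU} → row (6,2) (6,2) (3,2) (3,2)
{EftW, EfpW, EfrW} → row (4,1) (4,1) (3,2) (3,2)
{NktU, NktW, NkpU, NkpW, NkrU, NkrW, NhtU, NhtW, NhpU, NhpW, NhrU, NhrW, NftU, NftW, NfpU, NfpW, NfrU, NfrW} → row (3,6) (3,6) (3,6) (3,6)
That's 7 distinct rows out of 36 strategies.

7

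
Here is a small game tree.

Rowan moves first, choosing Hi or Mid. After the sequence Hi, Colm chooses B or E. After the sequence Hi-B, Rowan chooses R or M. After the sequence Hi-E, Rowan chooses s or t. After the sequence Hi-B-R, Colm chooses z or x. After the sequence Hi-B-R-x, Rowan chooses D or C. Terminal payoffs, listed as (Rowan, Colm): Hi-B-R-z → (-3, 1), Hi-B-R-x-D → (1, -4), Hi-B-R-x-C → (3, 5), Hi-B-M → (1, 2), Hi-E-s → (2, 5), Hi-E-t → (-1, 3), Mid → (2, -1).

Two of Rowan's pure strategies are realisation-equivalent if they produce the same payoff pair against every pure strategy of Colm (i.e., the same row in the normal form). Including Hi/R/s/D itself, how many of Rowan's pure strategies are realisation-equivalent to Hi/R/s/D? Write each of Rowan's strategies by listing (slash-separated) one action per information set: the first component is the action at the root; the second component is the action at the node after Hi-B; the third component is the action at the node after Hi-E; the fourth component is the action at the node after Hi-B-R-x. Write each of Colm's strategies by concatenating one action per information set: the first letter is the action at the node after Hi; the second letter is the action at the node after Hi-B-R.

1

Row for Hi/R/s/D (columns Bz, Bx, Ez, Ex): (-3,1) (1,-4) (2,5) (2,5).
Every one of Rowan's information sets is on the play path for some reply by Colm when Rowan follows Hi/R/s/D.
Changing the action at any of them therefore changes at least one column, so only Hi/R/s/D itself gives this row.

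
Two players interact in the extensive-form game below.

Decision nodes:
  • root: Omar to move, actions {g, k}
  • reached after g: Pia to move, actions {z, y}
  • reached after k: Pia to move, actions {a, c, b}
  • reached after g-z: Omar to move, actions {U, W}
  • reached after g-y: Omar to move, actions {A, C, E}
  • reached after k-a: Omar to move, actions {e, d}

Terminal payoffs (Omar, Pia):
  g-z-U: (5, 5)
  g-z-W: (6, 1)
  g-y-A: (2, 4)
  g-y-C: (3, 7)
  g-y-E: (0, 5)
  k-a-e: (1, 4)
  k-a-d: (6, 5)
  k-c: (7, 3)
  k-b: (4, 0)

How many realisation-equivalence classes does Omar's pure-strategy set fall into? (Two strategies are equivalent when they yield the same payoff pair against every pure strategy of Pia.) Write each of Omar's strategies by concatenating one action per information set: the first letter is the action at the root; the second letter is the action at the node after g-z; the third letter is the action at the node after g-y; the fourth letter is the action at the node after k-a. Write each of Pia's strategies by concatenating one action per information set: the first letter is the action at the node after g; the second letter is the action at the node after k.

Omar has 24 pure strategies: gUAe, gUAd, gUCe, gUCd, gUEe, gUEd, gWAe, gWAd, gWCe, gWCd, gWEe, gWEd, kUAe, kUAd, kUCe, kUCd, kUEe, kUEd, kWAe, kWAd, kWCe, kWCd, kWEe, kWEd. Columns: za, zc, zb, ya, yc, yb.
{gUAe, gUAd} → row (5,5) (5,5) (5,5) (2,4) (2,4) (2,4)
{gUCe, gUCd} → row (5,5) (5,5) (5,5) (3,7) (3,7) (3,7)
{gUEe, gUEd} → row (5,5) (5,5) (5,5) (0,5) (0,5) (0,5)
{gWAe, gWAd} → row (6,1) (6,1) (6,1) (2,4) (2,4) (2,4)
{gWCe, gWCd} → row (6,1) (6,1) (6,1) (3,7) (3,7) (3,7)
{gWEe, gWEd} → row (6,1) (6,1) (6,1) (0,5) (0,5) (0,5)
{kUAe, kUCe, kUEe, kWAe, kWCe, kWEe} → row (1,4) (7,3) (4,0) (1,4) (7,3) (4,0)
{kUAd, kUCd, kUEd, kWAd, kWCd, kWEd} → row (6,5) (7,3) (4,0) (6,5) (7,3) (4,0)
That's 8 distinct rows out of 24 strategies.

8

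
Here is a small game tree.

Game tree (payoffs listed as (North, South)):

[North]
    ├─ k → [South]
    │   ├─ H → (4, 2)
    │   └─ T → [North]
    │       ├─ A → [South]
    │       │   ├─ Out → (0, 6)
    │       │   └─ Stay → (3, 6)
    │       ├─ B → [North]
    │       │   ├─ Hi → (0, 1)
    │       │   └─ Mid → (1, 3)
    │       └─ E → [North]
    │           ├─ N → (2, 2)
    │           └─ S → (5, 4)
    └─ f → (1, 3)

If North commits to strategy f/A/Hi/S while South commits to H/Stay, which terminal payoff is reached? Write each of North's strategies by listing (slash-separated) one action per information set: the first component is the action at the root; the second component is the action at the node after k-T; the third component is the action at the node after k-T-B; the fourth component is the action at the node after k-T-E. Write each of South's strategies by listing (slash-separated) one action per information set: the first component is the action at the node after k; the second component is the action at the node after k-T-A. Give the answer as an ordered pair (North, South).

Trace the play path from the root:
  North plays f
→ terminal payoff (1, 3).
(North's choice at the node after k-T is never reached on this path, so it doesn't affect the outcome.)

(1, 3)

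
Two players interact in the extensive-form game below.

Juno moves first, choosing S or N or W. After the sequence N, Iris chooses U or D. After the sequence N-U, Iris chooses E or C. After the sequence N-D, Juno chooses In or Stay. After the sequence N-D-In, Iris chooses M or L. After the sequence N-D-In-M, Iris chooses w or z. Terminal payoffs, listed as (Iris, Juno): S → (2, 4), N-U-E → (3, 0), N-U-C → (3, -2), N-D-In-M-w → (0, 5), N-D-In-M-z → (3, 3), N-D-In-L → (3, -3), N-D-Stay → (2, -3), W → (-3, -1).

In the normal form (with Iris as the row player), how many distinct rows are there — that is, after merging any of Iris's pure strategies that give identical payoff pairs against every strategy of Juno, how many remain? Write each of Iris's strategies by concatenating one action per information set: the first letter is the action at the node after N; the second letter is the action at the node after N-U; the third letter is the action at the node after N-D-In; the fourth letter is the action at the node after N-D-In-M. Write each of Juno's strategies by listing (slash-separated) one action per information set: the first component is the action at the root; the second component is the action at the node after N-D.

5

Iris has 16 pure strategies: UEMw, UEMz, UELw, UELz, UCMw, UCMz, UCLw, UCLz, DEMw, DEMz, DELw, DELz, DCMw, DCMz, DCLw, DCLz. Columns: S/In, S/Stay, N/In, N/Stay, W/In, W/Stay.
{UEMw, UEMz, UELw, UELz} → row (2,4) (2,4) (3,0) (3,0) (-3,-1) (-3,-1)
{UCMw, UCMz, UCLw, UCLz} → row (2,4) (2,4) (3,-2) (3,-2) (-3,-1) (-3,-1)
{DEMw, DCMw} → row (2,4) (2,4) (0,5) (2,-3) (-3,-1) (-3,-1)
{DEMz, DCMz} → row (2,4) (2,4) (3,3) (2,-3) (-3,-1) (-3,-1)
{DELw, DELz, DCLw, DCLz} → row (2,4) (2,4) (3,-3) (2,-3) (-3,-1) (-3,-1)
That's 5 distinct rows out of 16 strategies.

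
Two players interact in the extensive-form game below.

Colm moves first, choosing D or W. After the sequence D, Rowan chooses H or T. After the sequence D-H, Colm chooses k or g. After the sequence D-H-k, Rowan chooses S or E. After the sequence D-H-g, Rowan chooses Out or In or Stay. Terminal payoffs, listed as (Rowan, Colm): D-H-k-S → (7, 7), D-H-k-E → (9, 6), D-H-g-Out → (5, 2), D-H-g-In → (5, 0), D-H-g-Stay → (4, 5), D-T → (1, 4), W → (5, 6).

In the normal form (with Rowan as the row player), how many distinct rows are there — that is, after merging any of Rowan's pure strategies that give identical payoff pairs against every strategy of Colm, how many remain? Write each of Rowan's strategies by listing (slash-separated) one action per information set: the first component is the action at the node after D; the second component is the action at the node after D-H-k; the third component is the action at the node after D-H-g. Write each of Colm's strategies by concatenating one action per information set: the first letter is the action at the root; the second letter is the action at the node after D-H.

7

Rowan has 12 pure strategies: H/S/Out, H/S/In, H/S/Stay, H/E/Out, H/E/In, H/E/Stay, T/S/Out, T/S/In, T/S/Stay, T/E/Out, T/E/In, T/E/Stay. Columns: Dk, Dg, Wk, Wg.
{H/S/Out} → row (7,7) (5,2) (5,6) (5,6)
{H/S/In} → row (7,7) (5,0) (5,6) (5,6)
{H/S/Stay} → row (7,7) (4,5) (5,6) (5,6)
{H/E/Out} → row (9,6) (5,2) (5,6) (5,6)
{H/E/In} → row (9,6) (5,0) (5,6) (5,6)
{H/E/Stay} → row (9,6) (4,5) (5,6) (5,6)
{T/S/Out, T/S/In, T/S/Stay, T/E/Out, T/E/In, T/E/Stay} → row (1,4) (1,4) (5,6) (5,6)
That's 7 distinct rows out of 12 strategies.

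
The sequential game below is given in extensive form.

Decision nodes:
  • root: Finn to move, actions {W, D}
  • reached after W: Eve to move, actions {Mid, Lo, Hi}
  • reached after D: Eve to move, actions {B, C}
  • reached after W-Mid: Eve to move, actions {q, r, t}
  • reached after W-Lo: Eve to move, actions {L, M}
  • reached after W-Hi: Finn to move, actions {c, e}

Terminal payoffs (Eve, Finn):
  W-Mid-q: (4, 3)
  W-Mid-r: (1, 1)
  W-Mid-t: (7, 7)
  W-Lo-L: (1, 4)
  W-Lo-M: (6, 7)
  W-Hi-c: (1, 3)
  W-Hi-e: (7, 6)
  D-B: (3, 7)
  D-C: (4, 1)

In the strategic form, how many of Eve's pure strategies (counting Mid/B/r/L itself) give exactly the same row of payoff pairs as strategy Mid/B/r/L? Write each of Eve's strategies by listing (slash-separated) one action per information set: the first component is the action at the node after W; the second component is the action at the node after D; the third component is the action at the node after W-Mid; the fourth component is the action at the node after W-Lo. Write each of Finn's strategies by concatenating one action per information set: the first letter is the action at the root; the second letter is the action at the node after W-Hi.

2

Row for Mid/B/r/L (columns Wc, We, Dc, De): (1,1) (1,1) (3,7) (3,7).
Under Mid/B/r/L, Eve's choice at the node after W-Lo can never be reached regardless of what Finn does, so varying those choices leaves every outcome unchanged.
Holding the reachable choices fixed and varying the unreachable one freely already gives 2 equivalent strategies.
No other strategy reproduces this row, so those 2 are the full class: Mid/B/r/L, Mid/B/r/M.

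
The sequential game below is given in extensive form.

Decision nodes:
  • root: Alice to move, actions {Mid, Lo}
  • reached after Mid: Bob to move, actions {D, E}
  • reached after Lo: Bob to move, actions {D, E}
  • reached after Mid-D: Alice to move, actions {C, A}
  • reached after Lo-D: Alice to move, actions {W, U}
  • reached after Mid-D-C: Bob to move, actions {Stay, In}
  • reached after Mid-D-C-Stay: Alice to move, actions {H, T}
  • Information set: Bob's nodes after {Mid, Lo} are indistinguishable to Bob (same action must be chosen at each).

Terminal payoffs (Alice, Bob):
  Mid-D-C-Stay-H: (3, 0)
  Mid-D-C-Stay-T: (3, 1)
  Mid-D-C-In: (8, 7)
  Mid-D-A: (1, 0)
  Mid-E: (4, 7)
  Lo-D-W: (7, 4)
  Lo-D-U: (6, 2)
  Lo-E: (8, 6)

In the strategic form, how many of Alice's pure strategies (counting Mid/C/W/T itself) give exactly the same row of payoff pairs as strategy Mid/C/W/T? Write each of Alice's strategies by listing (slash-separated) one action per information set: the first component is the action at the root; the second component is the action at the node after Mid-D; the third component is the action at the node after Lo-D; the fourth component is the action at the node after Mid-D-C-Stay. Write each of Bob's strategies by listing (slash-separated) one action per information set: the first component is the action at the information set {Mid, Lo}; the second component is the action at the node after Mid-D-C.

2

Row for Mid/C/W/T (columns D/Stay, D/In, E/Stay, E/In): (3,1) (8,7) (4,7) (4,7).
Under Mid/C/W/T, Alice's choice at the node after Lo-D can never be reached regardless of what Bob does, so varying those choices leaves every outcome unchanged.
Holding the reachable choices fixed and varying the unreachable one freely already gives 2 equivalent strategies.
No other strategy reproduces this row, so those 2 are the full class: Mid/C/W/T, Mid/C/U/T.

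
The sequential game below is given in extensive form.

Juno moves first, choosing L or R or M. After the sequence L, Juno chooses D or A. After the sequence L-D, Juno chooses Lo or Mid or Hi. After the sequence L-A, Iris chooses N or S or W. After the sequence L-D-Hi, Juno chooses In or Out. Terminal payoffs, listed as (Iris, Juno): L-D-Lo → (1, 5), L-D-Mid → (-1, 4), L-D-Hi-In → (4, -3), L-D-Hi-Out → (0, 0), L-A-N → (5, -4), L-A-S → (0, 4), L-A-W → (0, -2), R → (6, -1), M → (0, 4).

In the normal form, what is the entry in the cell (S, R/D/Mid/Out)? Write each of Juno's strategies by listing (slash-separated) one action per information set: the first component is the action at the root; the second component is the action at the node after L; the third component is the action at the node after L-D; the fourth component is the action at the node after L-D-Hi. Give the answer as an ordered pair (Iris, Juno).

Trace the play path from the root:
  Juno plays R
→ terminal payoff (6, -1).
(Iris's choice at the node after L-A is never reached on this path, so it doesn't affect the outcome.)

(6, -1)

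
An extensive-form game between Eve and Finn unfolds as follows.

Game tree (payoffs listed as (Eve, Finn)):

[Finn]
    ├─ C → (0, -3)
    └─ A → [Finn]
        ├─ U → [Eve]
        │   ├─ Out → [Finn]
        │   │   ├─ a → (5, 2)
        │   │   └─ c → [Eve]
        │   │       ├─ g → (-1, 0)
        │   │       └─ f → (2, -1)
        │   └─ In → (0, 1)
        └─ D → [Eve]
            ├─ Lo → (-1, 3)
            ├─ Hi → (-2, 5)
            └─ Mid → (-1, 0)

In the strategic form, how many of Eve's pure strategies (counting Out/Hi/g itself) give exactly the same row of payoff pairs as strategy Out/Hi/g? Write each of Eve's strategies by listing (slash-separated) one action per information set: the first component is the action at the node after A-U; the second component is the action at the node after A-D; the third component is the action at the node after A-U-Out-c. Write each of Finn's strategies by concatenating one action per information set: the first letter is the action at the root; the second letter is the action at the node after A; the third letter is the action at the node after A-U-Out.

1

Row for Out/Hi/g (columns CUa, CUc, CDa, CDc, AUa, AUc, ADa, ADc): (0,-3) (0,-3) (0,-3) (0,-3) (5,2) (-1,0) (-2,5) (-2,5).
Every one of Eve's information sets is on the play path for some reply by Finn when Eve follows Out/Hi/g.
Changing the action at any of them therefore changes at least one column, so only Out/Hi/g itself gives this row.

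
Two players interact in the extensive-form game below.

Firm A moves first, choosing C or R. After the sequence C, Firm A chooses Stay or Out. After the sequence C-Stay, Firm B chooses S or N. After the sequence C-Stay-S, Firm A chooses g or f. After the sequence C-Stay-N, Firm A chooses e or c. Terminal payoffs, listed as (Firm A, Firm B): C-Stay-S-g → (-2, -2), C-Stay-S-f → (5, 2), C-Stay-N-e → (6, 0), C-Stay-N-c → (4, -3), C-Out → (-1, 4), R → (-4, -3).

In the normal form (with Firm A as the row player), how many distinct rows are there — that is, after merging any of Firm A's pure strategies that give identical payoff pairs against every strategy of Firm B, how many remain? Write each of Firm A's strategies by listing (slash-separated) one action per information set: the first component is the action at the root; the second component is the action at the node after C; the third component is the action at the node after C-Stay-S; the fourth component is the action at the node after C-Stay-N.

6

Firm A has 16 pure strategies: C/Stay/g/e, C/Stay/g/c, C/Stay/f/e, C/Stay/f/c, C/Out/g/e, C/Out/g/c, C/Out/f/e, C/Out/f/c, R/Stay/g/e, R/Stay/g/c, R/Stay/f/e, R/Stay/f/c, R/Out/g/e, R/Out/g/c, R/Out/f/e, R/Out/f/c. Columns: S, N.
{C/Stay/g/e} → row (-2,-2) (6,0)
{C/Stay/g/c} → row (-2,-2) (4,-3)
{C/Stay/f/e} → row (5,2) (6,0)
{C/Stay/f/c} → row (5,2) (4,-3)
{C/Out/g/e, C/Out/g/c, C/Out/f/e, C/Out/f/c} → row (-1,4) (-1,4)
{R/Stay/g/e, R/Stay/g/c, R/Stay/f/e, R/Stay/f/c, R/Out/g/e, R/Out/g/c, R/Out/f/e, R/Out/f/c} → row (-4,-3) (-4,-3)
That's 6 distinct rows out of 16 strategies.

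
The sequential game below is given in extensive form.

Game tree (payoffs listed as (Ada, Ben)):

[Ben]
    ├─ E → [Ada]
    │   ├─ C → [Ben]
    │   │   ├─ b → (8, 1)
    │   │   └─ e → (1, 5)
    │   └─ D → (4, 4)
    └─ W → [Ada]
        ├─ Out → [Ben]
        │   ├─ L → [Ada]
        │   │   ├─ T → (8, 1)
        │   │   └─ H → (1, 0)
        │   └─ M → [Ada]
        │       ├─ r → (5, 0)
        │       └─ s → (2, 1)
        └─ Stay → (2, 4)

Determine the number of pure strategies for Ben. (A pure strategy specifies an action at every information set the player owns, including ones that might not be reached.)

Ben owns the root with actions {E, W} — two choices.
Ben owns the node after E-C with actions {b, e} — two choices.
Ben owns the node after W-Out with actions {L, M} — two choices.
A pure strategy fixes one action at each information set independently, so the count is the product 2 × 2 × 2 = 8.

8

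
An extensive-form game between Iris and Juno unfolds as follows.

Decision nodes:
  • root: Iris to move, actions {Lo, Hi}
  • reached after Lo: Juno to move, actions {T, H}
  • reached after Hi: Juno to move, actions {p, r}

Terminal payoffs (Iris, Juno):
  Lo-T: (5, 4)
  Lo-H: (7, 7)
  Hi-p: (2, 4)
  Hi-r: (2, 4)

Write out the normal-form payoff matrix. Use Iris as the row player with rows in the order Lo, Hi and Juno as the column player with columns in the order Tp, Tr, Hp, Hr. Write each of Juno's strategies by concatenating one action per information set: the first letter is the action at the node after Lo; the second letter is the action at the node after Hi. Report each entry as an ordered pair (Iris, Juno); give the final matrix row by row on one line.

Lo: (5,4) (5,4) (7,7) (7,7) | Hi: (2,4) (2,4) (2,4) (2,4)

Row Lo: Tp→(5,4), Tr→(5,4), Hp→(7,7), Hr→(7,7)
Row Hi: Tp→(2,4), Tr→(2,4), Hp→(2,4), Hr→(2,4)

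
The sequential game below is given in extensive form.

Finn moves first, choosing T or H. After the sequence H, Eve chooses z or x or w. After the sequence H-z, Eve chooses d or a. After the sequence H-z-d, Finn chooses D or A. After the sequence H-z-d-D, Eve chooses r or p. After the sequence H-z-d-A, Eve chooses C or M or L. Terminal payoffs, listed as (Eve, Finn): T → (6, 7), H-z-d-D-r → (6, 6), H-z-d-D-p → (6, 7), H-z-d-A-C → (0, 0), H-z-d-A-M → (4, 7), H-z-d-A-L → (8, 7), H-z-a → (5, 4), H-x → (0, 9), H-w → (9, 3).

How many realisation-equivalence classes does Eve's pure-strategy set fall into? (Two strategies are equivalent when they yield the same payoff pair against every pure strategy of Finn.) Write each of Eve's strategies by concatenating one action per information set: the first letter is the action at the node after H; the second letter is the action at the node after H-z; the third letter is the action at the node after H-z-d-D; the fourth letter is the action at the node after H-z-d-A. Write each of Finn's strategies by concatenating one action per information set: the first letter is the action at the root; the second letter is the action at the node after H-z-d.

Eve has 36 pure strategies: zdrC, zdrM, zdrL, zdpC, zdpM, zdpL, zarC, zarM, zarL, zapC, zapM, zapL, xdrC, xdrM, xdrL, xdpC, xdpM, xdpL, xarC, xarM, xarL, xapC, xapM, xapL, wdrC, wdrM, wdrL, wdpC, wdpM, wdpL, warC, warM, warL, wapC, wapM, wapL. Columns: TD, TA, HD, HA.
{zdrC} → row (6,7) (6,7) (6,6) (0,0)
{zdrM} → row (6,7) (6,7) (6,6) (4,7)
{zdrL} → row (6,7) (6,7) (6,6) (8,7)
{zdpC} → row (6,7) (6,7) (6,7) (0,0)
{zdpM} → row (6,7) (6,7) (6,7) (4,7)
{zdpL} → row (6,7) (6,7) (6,7) (8,7)
{zarC, zarM, zarL, zapC, zapM, zapL} → row (6,7) (6,7) (5,4) (5,4)
{xdrC, xdrM, xdrL, xdpC, xdpM, xdpL, xarC, xarM, xarL, xapC, xapM, xapL} → row (6,7) (6,7) (0,9) (0,9)
{wdrC, wdrM, wdrL, wdpC, wdpM, wdpL, warC, warM, warL, wapC, wapM, wapL} → row (6,7) (6,7) (9,3) (9,3)
That's 9 distinct rows out of 36 strategies.

9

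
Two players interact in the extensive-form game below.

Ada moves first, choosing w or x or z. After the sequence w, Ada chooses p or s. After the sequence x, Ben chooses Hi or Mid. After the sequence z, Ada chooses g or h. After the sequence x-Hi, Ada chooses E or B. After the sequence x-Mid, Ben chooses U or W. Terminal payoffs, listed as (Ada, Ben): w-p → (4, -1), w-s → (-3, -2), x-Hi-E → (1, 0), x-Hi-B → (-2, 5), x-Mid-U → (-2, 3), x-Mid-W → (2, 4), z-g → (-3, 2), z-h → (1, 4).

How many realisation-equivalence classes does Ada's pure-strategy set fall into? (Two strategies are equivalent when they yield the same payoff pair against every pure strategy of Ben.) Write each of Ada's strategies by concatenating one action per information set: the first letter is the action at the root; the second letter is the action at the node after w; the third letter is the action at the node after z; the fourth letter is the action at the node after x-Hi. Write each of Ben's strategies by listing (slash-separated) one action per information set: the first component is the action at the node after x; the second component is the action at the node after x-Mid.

6

Ada has 24 pure strategies: wpgE, wpgB, wphE, wphB, wsgE, wsgB, wshE, wshB, xpgE, xpgB, xphE, xphB, xsgE, xsgB, xshE, xshB, zpgE, zpgB, zphE, zphB, zsgE, zsgB, zshE, zshB. Columns: Hi/U, Hi/W, Mid/U, Mid/W.
{wpgE, wpgB, wphE, wphB} → row (4,-1) (4,-1) (4,-1) (4,-1)
{wsgE, wsgB, wshE, wshB} → row (-3,-2) (-3,-2) (-3,-2) (-3,-2)
{xpgE, xphE, xsgE, xshE} → row (1,0) (1,0) (-2,3) (2,4)
{xpgB, xphB, xsgB, xshB} → row (-2,5) (-2,5) (-2,3) (2,4)
{zpgE, zpgB, zsgE, zsgB} → row (-3,2) (-3,2) (-3,2) (-3,2)
{zphE, zphB, zshE, zshB} → row (1,4) (1,4) (1,4) (1,4)
That's 6 distinct rows out of 24 strategies.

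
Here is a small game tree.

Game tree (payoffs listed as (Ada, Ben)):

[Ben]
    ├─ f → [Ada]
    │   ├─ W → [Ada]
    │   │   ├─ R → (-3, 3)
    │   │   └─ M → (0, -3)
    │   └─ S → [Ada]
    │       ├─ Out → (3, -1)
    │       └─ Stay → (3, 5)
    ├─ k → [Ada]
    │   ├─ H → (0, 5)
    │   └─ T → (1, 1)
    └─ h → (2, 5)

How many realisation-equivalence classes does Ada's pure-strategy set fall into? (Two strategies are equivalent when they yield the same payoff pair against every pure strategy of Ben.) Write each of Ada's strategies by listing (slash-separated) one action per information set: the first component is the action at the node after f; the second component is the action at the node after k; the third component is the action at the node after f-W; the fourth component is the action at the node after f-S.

Ada has 16 pure strategies: W/H/R/Out, W/H/R/Stay, W/H/M/Out, W/H/M/Stay, W/T/R/Out, W/T/R/Stay, W/T/M/Out, W/T/M/Stay, S/H/R/Out, S/H/R/Stay, S/H/M/Out, S/H/M/Stay, S/T/R/Out, S/T/R/Stay, S/T/M/Out, S/T/M/Stay. Columns: f, k, h.
{W/H/R/Out, W/H/R/Stay} → row (-3,3) (0,5) (2,5)
{W/H/M/Out, W/H/M/Stay} → row (0,-3) (0,5) (2,5)
{W/T/R/Out, W/T/R/Stay} → row (-3,3) (1,1) (2,5)
{W/T/M/Out, W/T/M/Stay} → row (0,-3) (1,1) (2,5)
{S/H/R/Out, S/H/M/Out} → row (3,-1) (0,5) (2,5)
{S/H/R/Stay, S/H/M/Stay} → row (3,5) (0,5) (2,5)
{S/T/R/Out, S/T/M/Out} → row (3,-1) (1,1) (2,5)
{S/T/R/Stay, S/T/M/Stay} → row (3,5) (1,1) (2,5)
That's 8 distinct rows out of 16 strategies.

8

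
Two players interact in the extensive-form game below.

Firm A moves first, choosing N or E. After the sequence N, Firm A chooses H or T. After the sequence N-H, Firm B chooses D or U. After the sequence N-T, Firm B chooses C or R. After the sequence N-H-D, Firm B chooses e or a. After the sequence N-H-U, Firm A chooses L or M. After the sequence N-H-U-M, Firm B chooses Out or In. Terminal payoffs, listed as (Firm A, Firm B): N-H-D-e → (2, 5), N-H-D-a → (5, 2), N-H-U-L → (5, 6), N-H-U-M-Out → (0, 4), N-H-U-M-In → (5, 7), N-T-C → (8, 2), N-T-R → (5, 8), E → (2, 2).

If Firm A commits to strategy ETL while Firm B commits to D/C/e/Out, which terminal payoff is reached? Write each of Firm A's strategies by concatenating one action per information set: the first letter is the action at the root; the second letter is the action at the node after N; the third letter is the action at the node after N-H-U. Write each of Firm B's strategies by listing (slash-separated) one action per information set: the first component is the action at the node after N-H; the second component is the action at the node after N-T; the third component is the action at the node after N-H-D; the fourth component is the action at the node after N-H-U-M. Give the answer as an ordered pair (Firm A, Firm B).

(2, 2)

Trace the play path from the root:
  Firm A plays E
→ terminal payoff (2, 2).
(Firm A's choice at the node after N is never reached on this path, so it doesn't affect the outcome.)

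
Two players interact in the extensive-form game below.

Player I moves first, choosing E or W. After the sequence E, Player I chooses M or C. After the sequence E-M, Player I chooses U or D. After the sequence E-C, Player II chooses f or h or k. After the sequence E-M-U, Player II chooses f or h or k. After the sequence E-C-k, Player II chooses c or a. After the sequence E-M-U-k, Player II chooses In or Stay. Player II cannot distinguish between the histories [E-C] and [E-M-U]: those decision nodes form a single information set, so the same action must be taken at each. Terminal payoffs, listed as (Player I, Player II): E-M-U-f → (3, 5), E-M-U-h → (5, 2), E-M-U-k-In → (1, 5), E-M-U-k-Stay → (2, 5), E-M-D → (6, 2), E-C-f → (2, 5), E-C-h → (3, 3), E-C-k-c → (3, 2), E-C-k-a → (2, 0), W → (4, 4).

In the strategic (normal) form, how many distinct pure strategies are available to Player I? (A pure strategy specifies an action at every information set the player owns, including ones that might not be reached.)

8

Player I owns the root with actions {E, W} — two choices.
Player I owns the node after E with actions {M, C} — two choices.
Player I owns the node after E-M with actions {U, D} — two choices.
A pure strategy fixes one action at each information set independently, so the count is the product 2 × 2 × 2 = 8.
(For reference, Player II has 12 pure strategies, giving a 8×12 normal-form matrix.)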